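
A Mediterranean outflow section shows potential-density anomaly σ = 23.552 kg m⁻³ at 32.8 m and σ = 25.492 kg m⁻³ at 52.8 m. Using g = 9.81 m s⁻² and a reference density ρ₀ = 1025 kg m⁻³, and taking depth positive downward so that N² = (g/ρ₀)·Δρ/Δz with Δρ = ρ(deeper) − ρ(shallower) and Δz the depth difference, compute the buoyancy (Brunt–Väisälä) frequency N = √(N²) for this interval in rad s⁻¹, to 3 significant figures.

0.0305 rad s⁻¹

Δρ = 1025.492 − 1023.552 = 1.940 kg m⁻³ over Δz = 52.8 − 32.8 = 20 m.
N² = (9.81/1025) × (1.940/20) = 9.2836 × 10⁻⁴ s⁻².
N = √(9.2836 × 10⁻⁴) = 0.030469 rad s⁻¹ ≈ 0.0305 rad s⁻¹.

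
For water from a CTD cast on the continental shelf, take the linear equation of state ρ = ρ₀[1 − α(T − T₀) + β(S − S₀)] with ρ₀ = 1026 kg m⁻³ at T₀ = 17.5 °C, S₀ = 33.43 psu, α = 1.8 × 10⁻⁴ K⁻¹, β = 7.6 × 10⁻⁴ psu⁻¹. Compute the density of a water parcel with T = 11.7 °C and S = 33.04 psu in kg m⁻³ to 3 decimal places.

T − T₀ = -5.8 K, S − S₀ = -0.39 psu.
Bracket = 1 − α·(-5.8) + β·(-0.39) = 1 + (7.476 × 10⁻⁴) = 1.0007476.
ρ = 1026 × 1.0007476 = 1026.767 kg m⁻³.

1026.767 kg m⁻³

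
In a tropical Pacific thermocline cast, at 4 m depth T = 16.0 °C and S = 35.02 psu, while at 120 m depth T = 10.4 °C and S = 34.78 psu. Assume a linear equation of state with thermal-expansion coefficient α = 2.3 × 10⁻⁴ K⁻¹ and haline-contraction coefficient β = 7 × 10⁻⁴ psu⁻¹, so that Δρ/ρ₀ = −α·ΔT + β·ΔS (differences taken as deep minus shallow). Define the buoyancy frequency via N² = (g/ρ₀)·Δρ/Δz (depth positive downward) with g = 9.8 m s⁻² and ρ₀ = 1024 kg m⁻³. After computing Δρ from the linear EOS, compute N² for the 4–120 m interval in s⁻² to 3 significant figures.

ΔT = -5.6 K, ΔS = -0.24 psu (deep − shallow).
Δρ/ρ₀ = −αΔT + βΔS = 1.288 × 10⁻³ − 1.68 × 10⁻⁴ = 1.12 × 10⁻³, so Δρ ≈ 1.147 kg m⁻³.
N² = (g/ρ₀)·Δρ/Δz = g·(Δρ/ρ₀)/Δz = 9.8 × 1.12 × 10⁻³ / 116 = 9.4621 × 10⁻⁵ s⁻² ≈ 9.46 × 10⁻⁵ s⁻².

9.46 × 10⁻⁵ s⁻²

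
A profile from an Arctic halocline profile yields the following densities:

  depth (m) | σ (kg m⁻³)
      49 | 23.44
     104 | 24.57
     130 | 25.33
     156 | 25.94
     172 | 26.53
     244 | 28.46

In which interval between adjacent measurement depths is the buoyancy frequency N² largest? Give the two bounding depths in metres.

156–172 m

Compute the density gradient over each adjacent pair:
  49–104 m: Δρ/Δz = 1.13/55 = 0.021 kg m⁻⁴
  104–130 m: Δρ/Δz = 0.76/26 = 0.029 kg m⁻⁴
  130–156 m: Δρ/Δz = 0.61/26 = 0.023 kg m⁻⁴
  156–172 m: Δρ/Δz = 0.59/16 = 0.037 kg m⁻⁴
  172–244 m: Δρ/Δz = 1.93/72 = 0.027 kg m⁻⁴
The largest gradient is in the 156–172 m interval — the pycnocline.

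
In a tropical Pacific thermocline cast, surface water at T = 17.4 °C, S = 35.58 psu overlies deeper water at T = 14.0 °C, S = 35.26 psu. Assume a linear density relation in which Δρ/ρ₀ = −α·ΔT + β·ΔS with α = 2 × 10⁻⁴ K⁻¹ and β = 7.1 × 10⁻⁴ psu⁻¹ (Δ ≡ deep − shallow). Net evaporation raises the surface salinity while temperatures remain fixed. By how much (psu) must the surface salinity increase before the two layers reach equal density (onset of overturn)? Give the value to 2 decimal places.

0.64 psu

Neutral buoyancy requires −α(T_deep − T_surf) + β(S_deep − S_surf′) = 0.
S_surf′ = S_deep − (α/β)·ΔT = 35.26 − (2 × 10⁻⁴/7.1 × 10⁻⁴)·(-3.4) = 36.2177 psu.
Increase required: 36.2177 − 35.58 = 0.6377 psu.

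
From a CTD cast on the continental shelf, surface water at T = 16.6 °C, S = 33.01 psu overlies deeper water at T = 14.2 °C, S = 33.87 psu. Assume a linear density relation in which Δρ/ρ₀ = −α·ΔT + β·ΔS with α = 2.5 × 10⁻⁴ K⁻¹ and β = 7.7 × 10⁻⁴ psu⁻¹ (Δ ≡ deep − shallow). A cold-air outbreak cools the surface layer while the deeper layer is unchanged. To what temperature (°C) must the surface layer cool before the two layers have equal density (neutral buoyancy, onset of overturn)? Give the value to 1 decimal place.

11.6 °C

Neutral buoyancy requires Δρ = 0, i.e. −α(T_deep − T_surf′) + β(S_deep − S_surf) = 0.
T_surf′ = T_deep − (β/α)·ΔS = 14.2 − (7.7 × 10⁻⁴/2.5 × 10⁻⁴)·(+0.86) = 11.551 °C.
Cooling required: 16.6 − (11.551) = 5.049 °C.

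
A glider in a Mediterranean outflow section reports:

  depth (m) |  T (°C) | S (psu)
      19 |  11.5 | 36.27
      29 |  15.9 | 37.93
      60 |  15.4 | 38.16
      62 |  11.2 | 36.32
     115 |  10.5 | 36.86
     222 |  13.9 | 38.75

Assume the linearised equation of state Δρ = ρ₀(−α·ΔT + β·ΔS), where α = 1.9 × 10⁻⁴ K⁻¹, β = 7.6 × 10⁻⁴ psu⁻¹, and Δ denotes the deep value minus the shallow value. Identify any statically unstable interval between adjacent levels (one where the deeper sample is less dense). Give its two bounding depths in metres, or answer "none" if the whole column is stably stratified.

60–62 m

Evaluate Δρ/ρ₀ = −αΔT + βΔS across each adjacent pair:
  19–29 m: −αΔT+βΔS = −(1.9 × 10⁻⁴)(+4.4)+(7.6 × 10⁻⁴)(+1.66) = 4.3 × 10⁻⁴ → stable
  29–60 m: −αΔT+βΔS = −(1.9 × 10⁻⁴)(-0.5)+(7.6 × 10⁻⁴)(+0.23) = 2.7 × 10⁻⁴ → stable
  60–62 m: −αΔT+βΔS = −(1.9 × 10⁻⁴)(-4.2)+(7.6 × 10⁻⁴)(-1.84) = -6.0 × 10⁻⁴ → UNSTABLE
  62–115 m: −αΔT+βΔS = −(1.9 × 10⁻⁴)(-0.7)+(7.6 × 10⁻⁴)(+0.54) = 5.4 × 10⁻⁴ → stable
  115–222 m: −αΔT+βΔS = −(1.9 × 10⁻⁴)(+3.4)+(7.6 × 10⁻⁴)(+1.89) = 7.9 × 10⁻⁴ → stable
The 60–62 m interval has Δρ < 0: lighter water underlies denser water.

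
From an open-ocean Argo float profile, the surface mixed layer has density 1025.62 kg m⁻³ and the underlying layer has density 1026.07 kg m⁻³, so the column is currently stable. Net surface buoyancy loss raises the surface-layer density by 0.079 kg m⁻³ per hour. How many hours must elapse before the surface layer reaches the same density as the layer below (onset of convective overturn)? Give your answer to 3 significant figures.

Density deficit of the surface layer: 1026.07 − 1025.62 = 0.45 kg m⁻³.
Required change = 0.45 / 0.079 = 5.70 hours.

5.70 hours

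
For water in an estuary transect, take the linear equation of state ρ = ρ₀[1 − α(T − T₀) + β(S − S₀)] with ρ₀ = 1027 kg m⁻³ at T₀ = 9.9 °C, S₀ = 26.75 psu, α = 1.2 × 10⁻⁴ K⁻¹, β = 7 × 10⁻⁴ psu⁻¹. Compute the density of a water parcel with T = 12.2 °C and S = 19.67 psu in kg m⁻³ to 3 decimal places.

T − T₀ = +2.3 K, S − S₀ = -7.08 psu.
Bracket = 1 − α·(+2.3) + β·(-7.08) = 1 + (-5.232 × 10⁻³) = 0.9947680.
ρ = 1027 × 0.9947680 = 1021.627 kg m⁻³.

1021.627 kg m⁻³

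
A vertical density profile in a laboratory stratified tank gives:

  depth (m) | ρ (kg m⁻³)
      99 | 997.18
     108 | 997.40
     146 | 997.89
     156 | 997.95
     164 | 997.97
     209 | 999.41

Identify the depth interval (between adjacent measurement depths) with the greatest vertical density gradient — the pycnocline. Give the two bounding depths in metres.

Compute the density gradient over each adjacent pair:
  99–108 m: Δρ/Δz = 0.22/9 = 0.024 kg m⁻⁴
  108–146 m: Δρ/Δz = 0.49/38 = 0.013 kg m⁻⁴
  146–156 m: Δρ/Δz = 0.06/10 = 6.0 × 10⁻³ kg m⁻⁴
  156–164 m: Δρ/Δz = 0.02/8 = 2.5 × 10⁻³ kg m⁻⁴
  164–209 m: Δρ/Δz = 1.44/45 = 0.032 kg m⁻⁴
The largest gradient is in the 164–209 m interval — the pycnocline.

164–209 m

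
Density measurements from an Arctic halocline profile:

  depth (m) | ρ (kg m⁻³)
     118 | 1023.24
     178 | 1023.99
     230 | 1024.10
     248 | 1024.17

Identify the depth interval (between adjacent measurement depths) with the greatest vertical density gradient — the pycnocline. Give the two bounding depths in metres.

Compute the density gradient over each adjacent pair:
  118–178 m: Δρ/Δz = 0.75/60 = 0.013 kg m⁻⁴
  178–230 m: Δρ/Δz = 0.11/52 = 2.1 × 10⁻³ kg m⁻⁴
  230–248 m: Δρ/Δz = 0.07/18 = 3.9 × 10⁻³ kg m⁻⁴
The largest gradient is in the 118–178 m interval — the pycnocline.

118–178 m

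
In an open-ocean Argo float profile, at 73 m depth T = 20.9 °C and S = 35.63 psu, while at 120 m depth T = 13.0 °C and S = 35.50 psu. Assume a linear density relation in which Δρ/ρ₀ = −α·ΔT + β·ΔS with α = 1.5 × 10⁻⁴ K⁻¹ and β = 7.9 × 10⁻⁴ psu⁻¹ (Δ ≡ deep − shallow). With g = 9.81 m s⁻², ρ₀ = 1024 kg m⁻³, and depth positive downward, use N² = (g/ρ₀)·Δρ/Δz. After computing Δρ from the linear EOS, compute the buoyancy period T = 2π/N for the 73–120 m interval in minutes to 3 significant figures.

ΔT = -7.9 K, ΔS = -0.13 psu (deep − shallow).
Δρ/ρ₀ = −αΔT + βΔS = 1.185 × 10⁻³ − 1.027 × 10⁻⁴ = 1.0823 × 10⁻³, so Δρ ≈ 1.108 kg m⁻³.
N² = (g/ρ₀)·Δρ/Δz = g·(Δρ/ρ₀)/Δz = 9.81 × 1.0823 × 10⁻³ / 47 = 2.2590 × 10⁻⁴ s⁻².
N = √(2.2590 × 10⁻⁴) = 0.015030 rad s⁻¹ → T = 2π/N = 418.04 s = 6.9673 min ≈ 6.97 min.

6.97 min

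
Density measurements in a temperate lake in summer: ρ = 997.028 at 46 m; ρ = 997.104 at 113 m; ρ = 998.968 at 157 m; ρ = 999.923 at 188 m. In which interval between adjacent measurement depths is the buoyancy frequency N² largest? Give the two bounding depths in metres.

113–157 m

Compute the density gradient over each adjacent pair:
  46–113 m: Δρ/Δz = 0.076/67 = 1.1 × 10⁻³ kg m⁻⁴
  113–157 m: Δρ/Δz = 1.864/44 = 0.042 kg m⁻⁴
  157–188 m: Δρ/Δz = 0.955/31 = 0.031 kg m⁻⁴
The largest gradient is in the 113–157 m interval — the pycnocline.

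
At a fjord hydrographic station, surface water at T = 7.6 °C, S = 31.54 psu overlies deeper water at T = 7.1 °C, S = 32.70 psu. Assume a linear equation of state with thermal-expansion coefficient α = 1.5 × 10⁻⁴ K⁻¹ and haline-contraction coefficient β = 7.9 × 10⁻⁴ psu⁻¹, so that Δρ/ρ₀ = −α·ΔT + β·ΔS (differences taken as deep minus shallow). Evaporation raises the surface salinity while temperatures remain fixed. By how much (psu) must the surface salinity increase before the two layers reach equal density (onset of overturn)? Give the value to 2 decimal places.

1.25 psu

Neutral buoyancy requires −α(T_deep − T_surf) + β(S_deep − S_surf′) = 0.
S_surf′ = S_deep − (α/β)·ΔT = 32.70 − (1.5 × 10⁻⁴/7.9 × 10⁻⁴)·(-0.5) = 32.7949 psu.
Increase required: 32.7949 − 31.54 = 1.2549 psu.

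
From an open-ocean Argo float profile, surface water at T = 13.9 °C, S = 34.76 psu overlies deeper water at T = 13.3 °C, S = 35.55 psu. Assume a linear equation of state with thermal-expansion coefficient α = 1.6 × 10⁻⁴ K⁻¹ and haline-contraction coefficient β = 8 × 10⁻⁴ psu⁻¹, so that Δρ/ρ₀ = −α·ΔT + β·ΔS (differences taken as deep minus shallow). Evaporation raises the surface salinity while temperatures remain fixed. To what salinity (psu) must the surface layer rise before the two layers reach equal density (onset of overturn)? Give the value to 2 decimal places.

35.67 psu

Neutral buoyancy requires −α(T_deep − T_surf) + β(S_deep − S_surf′) = 0.
S_surf′ = S_deep − (α/β)·ΔT = 35.55 − (1.6 × 10⁻⁴/8 × 10⁻⁴)·(-0.6) = 35.6700 psu.
Increase required: 35.6700 − 34.76 = 0.9100 psu.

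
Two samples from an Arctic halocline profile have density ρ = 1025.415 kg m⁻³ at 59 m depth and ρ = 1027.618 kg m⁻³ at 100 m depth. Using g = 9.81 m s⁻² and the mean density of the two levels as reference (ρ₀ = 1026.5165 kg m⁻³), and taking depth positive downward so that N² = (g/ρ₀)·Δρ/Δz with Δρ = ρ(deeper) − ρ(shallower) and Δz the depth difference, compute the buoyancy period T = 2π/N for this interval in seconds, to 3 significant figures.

Δρ = 1027.618 − 1025.415 = 2.203 kg m⁻³ over Δz = 100 − 59 = 41 m.
N² = (9.81/1026.5165) × (2.203/41) = 5.1349 × 10⁻⁴ s⁻².
N = √(5.1349 × 10⁻⁴) = 0.022660 rad s⁻¹, so T = 2π/N = 277.28 s ≈ 277 s.

277 s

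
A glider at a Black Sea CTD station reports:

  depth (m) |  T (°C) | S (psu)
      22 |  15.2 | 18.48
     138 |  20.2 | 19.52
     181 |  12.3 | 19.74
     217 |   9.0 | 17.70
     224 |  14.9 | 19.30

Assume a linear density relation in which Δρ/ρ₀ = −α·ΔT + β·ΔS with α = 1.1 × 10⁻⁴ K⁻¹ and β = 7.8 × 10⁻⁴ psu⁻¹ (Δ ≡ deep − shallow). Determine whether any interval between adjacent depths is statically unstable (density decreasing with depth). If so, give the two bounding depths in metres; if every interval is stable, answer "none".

Evaluate Δρ/ρ₀ = −αΔT + βΔS across each adjacent pair:
  22–138 m: −αΔT+βΔS = −(1.1 × 10⁻⁴)(+5.0)+(7.8 × 10⁻⁴)(+1.04) = 2.6 × 10⁻⁴ → stable
  138–181 m: −αΔT+βΔS = −(1.1 × 10⁻⁴)(-7.9)+(7.8 × 10⁻⁴)(+0.22) = 1.0 × 10⁻³ → stable
  181–217 m: −αΔT+βΔS = −(1.1 × 10⁻⁴)(-3.3)+(7.8 × 10⁻⁴)(-2.04) = -1.2 × 10⁻³ → UNSTABLE
  217–224 m: −αΔT+βΔS = −(1.1 × 10⁻⁴)(+5.9)+(7.8 × 10⁻⁴)(+1.60) = 6.0 × 10⁻⁴ → stable
The 181–217 m interval has Δρ < 0: lighter water underlies denser water.

181–217 m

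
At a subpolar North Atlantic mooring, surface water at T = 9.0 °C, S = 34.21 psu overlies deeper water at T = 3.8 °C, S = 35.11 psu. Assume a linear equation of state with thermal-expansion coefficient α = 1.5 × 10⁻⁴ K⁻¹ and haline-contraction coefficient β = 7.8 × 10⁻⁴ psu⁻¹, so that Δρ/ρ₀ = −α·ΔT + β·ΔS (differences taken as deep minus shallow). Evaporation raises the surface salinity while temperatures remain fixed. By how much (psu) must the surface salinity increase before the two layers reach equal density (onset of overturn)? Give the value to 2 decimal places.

Neutral buoyancy requires −α(T_deep − T_surf) + β(S_deep − S_surf′) = 0.
S_surf′ = S_deep − (α/β)·ΔT = 35.11 − (1.5 × 10⁻⁴/7.8 × 10⁻⁴)·(-5.2) = 36.1100 psu.
Increase required: 36.1100 − 34.21 = 1.9000 psu.

1.90 psu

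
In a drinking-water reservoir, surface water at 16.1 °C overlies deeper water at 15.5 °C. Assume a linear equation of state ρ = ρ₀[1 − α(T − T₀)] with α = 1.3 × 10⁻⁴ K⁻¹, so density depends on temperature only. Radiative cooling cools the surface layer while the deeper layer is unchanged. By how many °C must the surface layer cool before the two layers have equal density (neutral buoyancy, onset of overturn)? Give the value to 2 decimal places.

With temperature the only control, equal density requires T_surf′ = T_deep.
T_surf′ = 15.5 °C.
Cooling required: 16.1 − 15.5 = 0.60 °C.

0.60 °C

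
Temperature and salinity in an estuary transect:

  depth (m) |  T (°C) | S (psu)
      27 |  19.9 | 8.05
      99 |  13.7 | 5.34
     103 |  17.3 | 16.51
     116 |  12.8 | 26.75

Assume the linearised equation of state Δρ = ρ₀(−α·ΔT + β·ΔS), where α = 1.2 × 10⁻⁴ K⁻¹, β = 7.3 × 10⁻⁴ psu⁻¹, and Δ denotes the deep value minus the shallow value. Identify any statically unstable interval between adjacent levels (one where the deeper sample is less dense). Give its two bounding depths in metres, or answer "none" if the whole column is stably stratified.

27–99 m

Evaluate Δρ/ρ₀ = −αΔT + βΔS across each adjacent pair:
  27–99 m: −αΔT+βΔS = −(1.2 × 10⁻⁴)(-6.2)+(7.3 × 10⁻⁴)(-2.71) = -1.2 × 10⁻³ → UNSTABLE
  99–103 m: −αΔT+βΔS = −(1.2 × 10⁻⁴)(+3.6)+(7.3 × 10⁻⁴)(+11.17) = 7.7 × 10⁻³ → stable
  103–116 m: −αΔT+βΔS = −(1.2 × 10⁻⁴)(-4.5)+(7.3 × 10⁻⁴)(+10.24) = 8.0 × 10⁻³ → stable
The 27–99 m interval has Δρ < 0: lighter water underlies denser water.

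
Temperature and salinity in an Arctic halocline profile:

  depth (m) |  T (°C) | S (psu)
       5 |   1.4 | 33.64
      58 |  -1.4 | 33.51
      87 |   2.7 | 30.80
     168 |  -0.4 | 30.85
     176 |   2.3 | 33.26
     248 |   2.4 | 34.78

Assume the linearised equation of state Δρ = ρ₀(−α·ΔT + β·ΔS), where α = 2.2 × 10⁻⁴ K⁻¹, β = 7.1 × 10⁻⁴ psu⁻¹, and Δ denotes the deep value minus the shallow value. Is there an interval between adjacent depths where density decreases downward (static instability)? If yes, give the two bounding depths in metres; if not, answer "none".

58–87 m

Evaluate Δρ/ρ₀ = −αΔT + βΔS across each adjacent pair:
  5–58 m: −αΔT+βΔS = −(2.2 × 10⁻⁴)(-2.8)+(7.1 × 10⁻⁴)(-0.13) = 5.2 × 10⁻⁴ → stable
  58–87 m: −αΔT+βΔS = −(2.2 × 10⁻⁴)(+4.1)+(7.1 × 10⁻⁴)(-2.71) = -2.8 × 10⁻³ → UNSTABLE
  87–168 m: −αΔT+βΔS = −(2.2 × 10⁻⁴)(-3.1)+(7.1 × 10⁻⁴)(+0.05) = 7.2 × 10⁻⁴ → stable
  168–176 m: −αΔT+βΔS = −(2.2 × 10⁻⁴)(+2.7)+(7.1 × 10⁻⁴)(+2.41) = 1.1 × 10⁻³ → stable
  176–248 m: −αΔT+βΔS = −(2.2 × 10⁻⁴)(+0.1)+(7.1 × 10⁻⁴)(+1.52) = 1.1 × 10⁻³ → stable
The 58–87 m interval has Δρ < 0: lighter water underlies denser water.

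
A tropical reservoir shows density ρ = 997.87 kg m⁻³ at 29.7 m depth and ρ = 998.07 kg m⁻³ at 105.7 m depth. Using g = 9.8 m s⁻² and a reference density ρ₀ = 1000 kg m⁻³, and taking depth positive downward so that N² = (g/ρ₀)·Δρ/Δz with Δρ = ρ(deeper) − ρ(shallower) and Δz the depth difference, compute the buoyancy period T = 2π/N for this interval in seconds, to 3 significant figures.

Δρ = 998.07 − 997.87 = 0.20 kg m⁻³ over Δz = 105.7 − 29.7 = 76 m.
N² = (9.8/1000) × (0.20/76) = 2.5789 × 10⁻⁵ s⁻².
N = √(2.5789 × 10⁻⁵) = 5.0783 × 10⁻³ rad s⁻¹, so T = 2π/N = 1.2373 × 10³ s ≈ 1.24 × 10³ s.
A positive N² confirms static stability across the interval.

1.24 × 10³ s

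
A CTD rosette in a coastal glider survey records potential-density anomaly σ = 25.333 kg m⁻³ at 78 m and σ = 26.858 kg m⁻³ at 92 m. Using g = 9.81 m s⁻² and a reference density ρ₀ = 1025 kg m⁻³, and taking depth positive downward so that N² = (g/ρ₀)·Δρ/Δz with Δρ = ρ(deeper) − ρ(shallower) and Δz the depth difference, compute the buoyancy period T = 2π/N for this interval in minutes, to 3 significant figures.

3.24 min

Δρ = 1026.858 − 1025.333 = 1.525 kg m⁻³ over Δz = 92 − 78 = 14 m.
N² = (9.81/1025) × (1.525/14) = 1.0425 × 10⁻³ s⁻².
N = √(1.0425 × 10⁻³) = 0.032288 rad s⁻¹, so T = 2π/N = 194.60 s = 3.2433 min ≈ 3.24 min.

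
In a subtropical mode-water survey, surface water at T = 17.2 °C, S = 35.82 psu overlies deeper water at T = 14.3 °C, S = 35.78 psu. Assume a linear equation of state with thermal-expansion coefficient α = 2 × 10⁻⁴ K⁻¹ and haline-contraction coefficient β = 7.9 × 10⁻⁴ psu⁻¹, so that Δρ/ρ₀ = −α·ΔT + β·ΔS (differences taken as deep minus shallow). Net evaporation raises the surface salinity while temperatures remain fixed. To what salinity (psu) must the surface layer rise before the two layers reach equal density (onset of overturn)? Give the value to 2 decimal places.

Neutral buoyancy requires −α(T_deep − T_surf) + β(S_deep − S_surf′) = 0.
S_surf′ = S_deep − (α/β)·ΔT = 35.78 − (2 × 10⁻⁴/7.9 × 10⁻⁴)·(-2.9) = 36.5142 psu.
Increase required: 36.5142 − 35.82 = 0.6942 psu.

36.51 psu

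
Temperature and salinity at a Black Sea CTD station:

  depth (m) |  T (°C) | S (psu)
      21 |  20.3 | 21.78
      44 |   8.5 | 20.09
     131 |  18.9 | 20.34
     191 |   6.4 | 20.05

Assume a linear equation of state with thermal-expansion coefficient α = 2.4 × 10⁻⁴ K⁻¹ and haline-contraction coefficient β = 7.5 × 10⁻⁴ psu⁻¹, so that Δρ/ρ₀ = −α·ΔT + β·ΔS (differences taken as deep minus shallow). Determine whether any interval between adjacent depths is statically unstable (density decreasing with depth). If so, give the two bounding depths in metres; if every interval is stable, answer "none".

44–131 m

Evaluate Δρ/ρ₀ = −αΔT + βΔS across each adjacent pair:
  21–44 m: −αΔT+βΔS = −(2.4 × 10⁻⁴)(-11.8)+(7.5 × 10⁻⁴)(-1.69) = 1.6 × 10⁻³ → stable
  44–131 m: −αΔT+βΔS = −(2.4 × 10⁻⁴)(+10.4)+(7.5 × 10⁻⁴)(+0.25) = -2.3 × 10⁻³ → UNSTABLE
  131–191 m: −αΔT+βΔS = −(2.4 × 10⁻⁴)(-12.5)+(7.5 × 10⁻⁴)(-0.29) = 2.8 × 10⁻³ → stable
The 44–131 m interval has Δρ < 0: lighter water underlies denser water.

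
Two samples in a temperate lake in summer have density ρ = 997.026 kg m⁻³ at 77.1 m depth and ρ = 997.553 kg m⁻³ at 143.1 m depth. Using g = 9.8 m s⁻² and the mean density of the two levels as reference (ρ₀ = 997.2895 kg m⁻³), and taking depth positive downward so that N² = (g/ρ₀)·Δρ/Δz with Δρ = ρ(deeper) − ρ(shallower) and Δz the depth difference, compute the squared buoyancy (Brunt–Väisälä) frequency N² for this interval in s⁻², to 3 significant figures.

Δρ = 997.553 − 997.026 = 0.527 kg m⁻³ over Δz = 143.1 − 77.1 = 66 m.
N² = (9.8/997.2895) × (0.527/66) = 7.8464 × 10⁻⁵ s⁻² ≈ 7.85 × 10⁻⁵ s⁻².

7.85 × 10⁻⁵ s⁻²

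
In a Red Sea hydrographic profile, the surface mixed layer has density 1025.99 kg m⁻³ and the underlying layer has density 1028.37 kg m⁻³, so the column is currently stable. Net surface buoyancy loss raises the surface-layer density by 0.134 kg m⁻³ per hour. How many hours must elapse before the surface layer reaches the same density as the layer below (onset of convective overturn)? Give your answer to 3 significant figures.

17.8 hours

Density deficit of the surface layer: 1028.37 − 1025.99 = 2.38 kg m⁻³.
Required change = 2.38 / 0.134 = 17.8 hours.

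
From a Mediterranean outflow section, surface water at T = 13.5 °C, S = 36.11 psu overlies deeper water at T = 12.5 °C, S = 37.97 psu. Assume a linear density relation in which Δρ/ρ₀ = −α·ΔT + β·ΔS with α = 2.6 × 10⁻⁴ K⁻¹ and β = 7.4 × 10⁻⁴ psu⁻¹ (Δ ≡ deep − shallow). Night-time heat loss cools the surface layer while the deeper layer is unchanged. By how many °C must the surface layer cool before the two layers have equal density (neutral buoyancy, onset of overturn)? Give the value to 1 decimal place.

6.3 °C

Neutral buoyancy requires Δρ = 0, i.e. −α(T_deep − T_surf′) + β(S_deep − S_surf) = 0.
T_surf′ = T_deep − (β/α)·ΔS = 12.5 − (7.4 × 10⁻⁴/2.6 × 10⁻⁴)·(+1.86) = 7.206 °C.
Cooling required: 13.5 − (7.206) = 6.294 °C.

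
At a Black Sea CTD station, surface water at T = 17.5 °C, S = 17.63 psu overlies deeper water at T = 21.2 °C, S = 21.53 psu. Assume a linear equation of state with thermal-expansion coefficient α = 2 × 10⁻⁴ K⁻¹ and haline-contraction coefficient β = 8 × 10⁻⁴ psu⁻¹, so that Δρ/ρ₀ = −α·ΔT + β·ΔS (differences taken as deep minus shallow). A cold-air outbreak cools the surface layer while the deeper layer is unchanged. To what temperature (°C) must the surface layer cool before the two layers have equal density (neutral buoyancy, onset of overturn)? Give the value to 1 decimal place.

Neutral buoyancy requires Δρ = 0, i.e. −α(T_deep − T_surf′) + β(S_deep − S_surf) = 0.
T_surf′ = T_deep − (β/α)·ΔS = 21.2 − (8 × 10⁻⁴/2 × 10⁻⁴)·(+3.90) = 5.600 °C.
Cooling required: 17.5 − (5.600) = 11.900 °C.

5.6 °C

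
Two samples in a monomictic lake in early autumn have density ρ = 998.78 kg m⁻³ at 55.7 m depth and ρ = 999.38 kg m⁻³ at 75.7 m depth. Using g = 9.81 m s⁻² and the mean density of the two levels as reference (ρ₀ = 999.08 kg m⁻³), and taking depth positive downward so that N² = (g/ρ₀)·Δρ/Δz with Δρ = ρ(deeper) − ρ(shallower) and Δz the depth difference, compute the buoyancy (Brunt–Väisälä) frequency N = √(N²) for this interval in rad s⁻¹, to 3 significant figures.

0.0172 rad s⁻¹

Δρ = 999.38 − 998.78 = 0.60 kg m⁻³ over Δz = 75.7 − 55.7 = 20 m.
N² = (9.81/999.08) × (0.60/20) = 2.9457 × 10⁻⁴ s⁻².
N = √(2.9457 × 10⁻⁴) = 0.017163 rad s⁻¹ ≈ 0.0172 rad s⁻¹.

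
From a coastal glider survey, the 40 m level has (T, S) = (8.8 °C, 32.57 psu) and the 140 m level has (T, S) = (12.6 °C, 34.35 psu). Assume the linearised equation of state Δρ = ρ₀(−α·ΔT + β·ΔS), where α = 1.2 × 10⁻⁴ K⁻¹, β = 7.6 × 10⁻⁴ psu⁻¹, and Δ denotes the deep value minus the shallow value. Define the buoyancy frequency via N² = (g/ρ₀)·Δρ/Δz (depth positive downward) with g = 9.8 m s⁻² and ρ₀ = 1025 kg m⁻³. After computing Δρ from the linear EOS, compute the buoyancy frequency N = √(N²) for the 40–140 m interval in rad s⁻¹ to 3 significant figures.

9.37 × 10⁻³ rad s⁻¹

ΔT = +3.8 K, ΔS = +1.78 psu (deep − shallow).
Δρ/ρ₀ = −αΔT + βΔS = -4.56 × 10⁻⁴ + 1.3528 × 10⁻³ = 8.968 × 10⁻⁴, so Δρ ≈ 0.9192 kg m⁻³.
N² = (g/ρ₀)·Δρ/Δz = g·(Δρ/ρ₀)/Δz = 9.8 × 8.968 × 10⁻⁴ / 100 = 8.7886 × 10⁻⁵ s⁻².
N = √(8.7886 × 10⁻⁵) = 9.3748 × 10⁻³ rad s⁻¹ ≈ 9.37 × 10⁻³ rad s⁻¹.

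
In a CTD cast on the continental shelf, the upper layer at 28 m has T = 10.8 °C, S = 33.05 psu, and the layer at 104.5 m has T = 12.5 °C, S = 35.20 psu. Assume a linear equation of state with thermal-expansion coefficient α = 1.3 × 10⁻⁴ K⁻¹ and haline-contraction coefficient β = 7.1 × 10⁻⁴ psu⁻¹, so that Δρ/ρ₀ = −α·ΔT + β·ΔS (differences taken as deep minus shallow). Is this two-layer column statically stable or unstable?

stable

ΔT = 12.5 − 10.8 = +1.7 K and ΔS = 35.20 − 33.05 = +2.15 psu (deep − shallow).
−αΔT = -2.21 × 10⁻⁴; βΔS = 1.5265 × 10⁻³; sum Δρ/ρ₀ = 1.3055 × 10⁻³.
Δρ/ρ₀ > 0, so Δρ > 0: deeper water is denser → statically stable.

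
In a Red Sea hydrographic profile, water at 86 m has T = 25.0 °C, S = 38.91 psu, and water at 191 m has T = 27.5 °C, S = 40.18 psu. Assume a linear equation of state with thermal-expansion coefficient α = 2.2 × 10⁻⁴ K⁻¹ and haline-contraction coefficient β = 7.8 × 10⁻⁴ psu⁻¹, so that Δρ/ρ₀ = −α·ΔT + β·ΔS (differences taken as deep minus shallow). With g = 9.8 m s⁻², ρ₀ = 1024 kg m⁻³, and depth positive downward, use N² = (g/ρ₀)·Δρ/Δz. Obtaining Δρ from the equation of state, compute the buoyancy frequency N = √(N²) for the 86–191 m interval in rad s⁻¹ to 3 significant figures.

ΔT = +2.5 K, ΔS = +1.27 psu (deep − shallow).
Δρ/ρ₀ = −αΔT + βΔS = -5.50 × 10⁻⁴ + 9.906 × 10⁻⁴ = 4.406 × 10⁻⁴, so Δρ ≈ 0.4512 kg m⁻³.
N² = (g/ρ₀)·Δρ/Δz = g·(Δρ/ρ₀)/Δz = 9.8 × 4.406 × 10⁻⁴ / 105 = 4.1123 × 10⁻⁵ s⁻².
N = √(4.1123 × 10⁻⁵) = 6.4127 × 10⁻³ rad s⁻¹ ≈ 6.41 × 10⁻³ rad s⁻¹.

6.41 × 10⁻³ rad s⁻¹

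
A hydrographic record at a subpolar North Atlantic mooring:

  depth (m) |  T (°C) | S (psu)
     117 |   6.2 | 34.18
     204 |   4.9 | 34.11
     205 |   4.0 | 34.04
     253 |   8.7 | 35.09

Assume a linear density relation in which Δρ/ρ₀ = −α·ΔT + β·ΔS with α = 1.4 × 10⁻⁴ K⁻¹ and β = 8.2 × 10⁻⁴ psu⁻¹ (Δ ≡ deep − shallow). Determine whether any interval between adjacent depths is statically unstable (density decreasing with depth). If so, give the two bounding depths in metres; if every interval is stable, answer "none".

none

Evaluate Δρ/ρ₀ = −αΔT + βΔS across each adjacent pair:
  117–204 m: −αΔT+βΔS = −(1.4 × 10⁻⁴)(-1.3)+(8.2 × 10⁻⁴)(-0.07) = 1.2 × 10⁻⁴ → stable
  204–205 m: −αΔT+βΔS = −(1.4 × 10⁻⁴)(-0.9)+(8.2 × 10⁻⁴)(-0.07) = 6.9 × 10⁻⁵ → stable
  205–253 m: −αΔT+βΔS = −(1.4 × 10⁻⁴)(+4.7)+(8.2 × 10⁻⁴)(+1.05) = 2.0 × 10⁻⁴ → stable
Every interval has Δρ > 0: the column is stably stratified throughout.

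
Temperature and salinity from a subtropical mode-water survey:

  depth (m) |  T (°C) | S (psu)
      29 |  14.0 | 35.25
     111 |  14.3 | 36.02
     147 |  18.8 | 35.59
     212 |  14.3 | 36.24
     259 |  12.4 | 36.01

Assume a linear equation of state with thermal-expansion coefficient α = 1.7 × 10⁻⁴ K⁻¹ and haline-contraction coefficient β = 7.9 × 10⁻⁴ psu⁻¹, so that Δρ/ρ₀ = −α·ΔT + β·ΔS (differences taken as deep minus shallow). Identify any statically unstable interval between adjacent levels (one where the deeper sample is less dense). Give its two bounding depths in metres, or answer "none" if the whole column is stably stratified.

111–147 m

Evaluate Δρ/ρ₀ = −αΔT + βΔS across each adjacent pair:
  29–111 m: −αΔT+βΔS = −(1.7 × 10⁻⁴)(+0.3)+(7.9 × 10⁻⁴)(+0.77) = 5.6 × 10⁻⁴ → stable
  111–147 m: −αΔT+βΔS = −(1.7 × 10⁻⁴)(+4.5)+(7.9 × 10⁻⁴)(-0.43) = -1.1 × 10⁻³ → UNSTABLE
  147–212 m: −αΔT+βΔS = −(1.7 × 10⁻⁴)(-4.5)+(7.9 × 10⁻⁴)(+0.65) = 1.3 × 10⁻³ → stable
  212–259 m: −αΔT+βΔS = −(1.7 × 10⁻⁴)(-1.9)+(7.9 × 10⁻⁴)(-0.23) = 1.4 × 10⁻⁴ → stable
The 111–147 m interval has Δρ < 0: lighter water underlies denser water.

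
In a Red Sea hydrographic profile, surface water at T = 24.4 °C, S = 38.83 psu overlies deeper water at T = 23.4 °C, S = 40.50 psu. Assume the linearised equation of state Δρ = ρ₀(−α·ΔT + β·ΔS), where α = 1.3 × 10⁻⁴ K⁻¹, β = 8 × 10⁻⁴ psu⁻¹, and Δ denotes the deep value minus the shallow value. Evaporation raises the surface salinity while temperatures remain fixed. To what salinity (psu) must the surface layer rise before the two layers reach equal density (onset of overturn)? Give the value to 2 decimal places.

Neutral buoyancy requires −α(T_deep − T_surf) + β(S_deep − S_surf′) = 0.
S_surf′ = S_deep − (α/β)·ΔT = 40.50 − (1.3 × 10⁻⁴/8 × 10⁻⁴)·(-1.0) = 40.6625 psu.
Increase required: 40.6625 − 38.83 = 1.8325 psu.

40.66 psu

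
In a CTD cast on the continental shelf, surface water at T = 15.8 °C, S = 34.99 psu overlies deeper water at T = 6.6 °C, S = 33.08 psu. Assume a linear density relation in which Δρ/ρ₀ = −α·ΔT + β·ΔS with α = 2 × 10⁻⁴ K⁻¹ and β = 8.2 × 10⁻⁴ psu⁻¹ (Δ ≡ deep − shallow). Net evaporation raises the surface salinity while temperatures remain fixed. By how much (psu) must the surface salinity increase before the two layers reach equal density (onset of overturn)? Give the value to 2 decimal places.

0.33 psu

Neutral buoyancy requires −α(T_deep − T_surf) + β(S_deep − S_surf′) = 0.
S_surf′ = S_deep − (α/β)·ΔT = 33.08 − (2 × 10⁻⁴/8.2 × 10⁻⁴)·(-9.2) = 35.3239 psu.
Increase required: 35.3239 − 34.99 = 0.3339 psu.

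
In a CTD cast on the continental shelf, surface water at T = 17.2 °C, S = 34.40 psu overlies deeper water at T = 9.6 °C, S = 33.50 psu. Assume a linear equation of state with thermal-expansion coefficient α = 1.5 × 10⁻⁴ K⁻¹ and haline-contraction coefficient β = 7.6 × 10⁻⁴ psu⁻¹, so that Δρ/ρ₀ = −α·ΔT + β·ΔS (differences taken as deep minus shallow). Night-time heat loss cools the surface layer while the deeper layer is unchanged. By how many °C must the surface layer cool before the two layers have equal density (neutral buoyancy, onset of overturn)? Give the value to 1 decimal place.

Neutral buoyancy requires Δρ = 0, i.e. −α(T_deep − T_surf′) + β(S_deep − S_surf) = 0.
T_surf′ = T_deep − (β/α)·ΔS = 9.6 − (7.6 × 10⁻⁴/1.5 × 10⁻⁴)·(-0.90) = 14.160 °C.
Cooling required: 17.2 − (14.160) = 3.040 °C.

3.0 °C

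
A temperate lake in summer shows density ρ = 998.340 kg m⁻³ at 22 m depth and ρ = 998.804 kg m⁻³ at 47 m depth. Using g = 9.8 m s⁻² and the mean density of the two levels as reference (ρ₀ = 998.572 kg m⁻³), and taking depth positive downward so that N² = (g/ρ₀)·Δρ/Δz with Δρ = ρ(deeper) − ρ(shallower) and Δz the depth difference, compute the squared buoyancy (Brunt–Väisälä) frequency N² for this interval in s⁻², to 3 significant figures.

1.82 × 10⁻⁴ s⁻²

Δρ = 998.804 − 998.340 = 0.464 kg m⁻³ over Δz = 47 − 22 = 25 m.
N² = (9.8/998.572) × (0.464/25) = 1.8215 × 10⁻⁴ s⁻² ≈ 1.82 × 10⁻⁴ s⁻².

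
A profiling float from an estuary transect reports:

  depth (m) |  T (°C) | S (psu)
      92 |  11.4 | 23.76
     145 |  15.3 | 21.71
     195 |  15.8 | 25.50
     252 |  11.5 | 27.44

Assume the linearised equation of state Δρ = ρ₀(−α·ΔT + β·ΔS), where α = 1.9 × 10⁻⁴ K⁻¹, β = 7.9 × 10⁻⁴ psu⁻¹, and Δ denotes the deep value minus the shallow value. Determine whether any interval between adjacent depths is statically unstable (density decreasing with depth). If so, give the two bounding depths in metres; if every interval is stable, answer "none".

Evaluate Δρ/ρ₀ = −αΔT + βΔS across each adjacent pair:
  92–145 m: −αΔT+βΔS = −(1.9 × 10⁻⁴)(+3.9)+(7.9 × 10⁻⁴)(-2.05) = -2.4 × 10⁻³ → UNSTABLE
  145–195 m: −αΔT+βΔS = −(1.9 × 10⁻⁴)(+0.5)+(7.9 × 10⁻⁴)(+3.79) = 2.9 × 10⁻³ → stable
  195–252 m: −αΔT+βΔS = −(1.9 × 10⁻⁴)(-4.3)+(7.9 × 10⁻⁴)(+1.94) = 2.3 × 10⁻³ → stable
The 92–145 m interval has Δρ < 0: lighter water underlies denser water.

92–145 m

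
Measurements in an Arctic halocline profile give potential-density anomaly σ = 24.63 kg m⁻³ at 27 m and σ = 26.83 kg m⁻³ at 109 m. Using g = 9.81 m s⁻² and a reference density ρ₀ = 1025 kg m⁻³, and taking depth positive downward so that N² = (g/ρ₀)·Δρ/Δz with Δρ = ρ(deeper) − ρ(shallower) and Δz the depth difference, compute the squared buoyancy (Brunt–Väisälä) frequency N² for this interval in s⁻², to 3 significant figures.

Δρ = 1026.83 − 1024.63 = 2.20 kg m⁻³ over Δz = 109 − 27 = 82 m.
N² = (9.81/1025) × (2.20/82) = 2.5678 × 10⁻⁴ s⁻² ≈ 2.57 × 10⁻⁴ s⁻².

2.57 × 10⁻⁴ s⁻²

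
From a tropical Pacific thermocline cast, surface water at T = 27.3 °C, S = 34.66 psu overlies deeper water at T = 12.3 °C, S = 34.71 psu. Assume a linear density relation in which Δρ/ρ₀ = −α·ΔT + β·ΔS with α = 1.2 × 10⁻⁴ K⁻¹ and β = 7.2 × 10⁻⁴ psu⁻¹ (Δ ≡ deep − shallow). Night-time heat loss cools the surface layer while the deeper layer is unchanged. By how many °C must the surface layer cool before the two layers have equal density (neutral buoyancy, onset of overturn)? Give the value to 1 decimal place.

Neutral buoyancy requires Δρ = 0, i.e. −α(T_deep − T_surf′) + β(S_deep − S_surf) = 0.
T_surf′ = T_deep − (β/α)·ΔS = 12.3 − (7.2 × 10⁻⁴/1.2 × 10⁻⁴)·(+0.05) = 12.000 °C.
Cooling required: 27.3 − (12.000) = 15.300 °C.

15.3 °C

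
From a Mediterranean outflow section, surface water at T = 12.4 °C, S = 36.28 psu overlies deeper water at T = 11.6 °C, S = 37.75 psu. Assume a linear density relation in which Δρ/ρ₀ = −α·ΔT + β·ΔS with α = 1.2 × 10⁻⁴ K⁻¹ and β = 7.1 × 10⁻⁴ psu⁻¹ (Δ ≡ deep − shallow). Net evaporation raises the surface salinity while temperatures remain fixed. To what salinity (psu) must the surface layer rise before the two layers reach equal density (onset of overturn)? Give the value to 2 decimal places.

37.89 psu

Neutral buoyancy requires −α(T_deep − T_surf) + β(S_deep − S_surf′) = 0.
S_surf′ = S_deep − (α/β)·ΔT = 37.75 − (1.2 × 10⁻⁴/7.1 × 10⁻⁴)·(-0.8) = 37.8852 psu.
Increase required: 37.8852 − 36.28 = 1.6052 psu.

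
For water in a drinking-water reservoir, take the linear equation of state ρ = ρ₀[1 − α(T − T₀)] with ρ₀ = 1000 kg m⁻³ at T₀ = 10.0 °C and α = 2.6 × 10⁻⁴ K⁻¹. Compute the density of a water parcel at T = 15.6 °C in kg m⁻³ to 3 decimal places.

998.544 kg m⁻³

T − T₀ = +5.6 K.
Bracket = 1 − α·(+5.6) = 1 + (-1.456 × 10⁻³) = 0.9985440.
ρ = 1000 × 0.9985440 = 998.544 kg m⁻³.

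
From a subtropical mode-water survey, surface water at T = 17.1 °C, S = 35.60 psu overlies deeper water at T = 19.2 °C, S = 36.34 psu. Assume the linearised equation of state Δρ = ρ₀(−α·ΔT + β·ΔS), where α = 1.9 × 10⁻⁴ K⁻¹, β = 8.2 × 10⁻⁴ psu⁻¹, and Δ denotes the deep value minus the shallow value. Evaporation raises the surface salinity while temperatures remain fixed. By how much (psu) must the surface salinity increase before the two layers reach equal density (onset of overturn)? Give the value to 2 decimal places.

Neutral buoyancy requires −α(T_deep − T_surf) + β(S_deep − S_surf′) = 0.
S_surf′ = S_deep − (α/β)·ΔT = 36.34 − (1.9 × 10⁻⁴/8.2 × 10⁻⁴)·(+2.1) = 35.8534 psu.
Increase required: 35.8534 − 35.60 = 0.2534 psu.

0.25 psu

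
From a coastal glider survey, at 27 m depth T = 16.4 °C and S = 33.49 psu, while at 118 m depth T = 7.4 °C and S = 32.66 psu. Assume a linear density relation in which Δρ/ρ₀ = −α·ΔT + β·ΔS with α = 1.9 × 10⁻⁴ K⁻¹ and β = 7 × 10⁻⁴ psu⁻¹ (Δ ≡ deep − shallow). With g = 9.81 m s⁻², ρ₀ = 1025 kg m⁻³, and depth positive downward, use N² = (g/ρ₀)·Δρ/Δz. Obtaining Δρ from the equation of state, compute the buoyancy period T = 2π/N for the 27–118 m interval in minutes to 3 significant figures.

9.49 min

ΔT = -9.0 K, ΔS = -0.83 psu (deep − shallow).
Δρ/ρ₀ = −αΔT + βΔS = 1.71 × 10⁻³ − 5.81 × 10⁻⁴ = 1.129 × 10⁻³, so Δρ ≈ 1.157 kg m⁻³.
N² = (g/ρ₀)·Δρ/Δz = g·(Δρ/ρ₀)/Δz = 9.81 × 1.129 × 10⁻³ / 91 = 1.2171 × 10⁻⁴ s⁻².
N = √(1.2171 × 10⁻⁴) = 0.011032 rad s⁻¹ → T = 2π/N = 569.54 s = 9.4923 min ≈ 9.49 min.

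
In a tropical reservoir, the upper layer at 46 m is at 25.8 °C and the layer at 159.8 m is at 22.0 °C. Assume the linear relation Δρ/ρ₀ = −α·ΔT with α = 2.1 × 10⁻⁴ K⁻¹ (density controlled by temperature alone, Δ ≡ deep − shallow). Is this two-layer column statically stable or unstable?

ΔT = 22.0 − 25.8 = -3.8 K, so Δρ/ρ₀ = −αΔT = 7.98 × 10⁻⁴.
Δρ/ρ₀ > 0, so Δρ > 0: deeper water is denser → statically stable.

stable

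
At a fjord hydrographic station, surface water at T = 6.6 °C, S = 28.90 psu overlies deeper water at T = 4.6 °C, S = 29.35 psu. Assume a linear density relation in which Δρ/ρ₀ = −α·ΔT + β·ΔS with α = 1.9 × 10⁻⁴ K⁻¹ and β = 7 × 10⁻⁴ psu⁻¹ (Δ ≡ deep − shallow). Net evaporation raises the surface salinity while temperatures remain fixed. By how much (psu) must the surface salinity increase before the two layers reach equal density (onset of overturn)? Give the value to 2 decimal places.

0.99 psu

Neutral buoyancy requires −α(T_deep − T_surf) + β(S_deep − S_surf′) = 0.
S_surf′ = S_deep − (α/β)·ΔT = 29.35 − (1.9 × 10⁻⁴/7 × 10⁻⁴)·(-2.0) = 29.8929 psu.
Increase required: 29.8929 − 28.90 = 0.9929 psu.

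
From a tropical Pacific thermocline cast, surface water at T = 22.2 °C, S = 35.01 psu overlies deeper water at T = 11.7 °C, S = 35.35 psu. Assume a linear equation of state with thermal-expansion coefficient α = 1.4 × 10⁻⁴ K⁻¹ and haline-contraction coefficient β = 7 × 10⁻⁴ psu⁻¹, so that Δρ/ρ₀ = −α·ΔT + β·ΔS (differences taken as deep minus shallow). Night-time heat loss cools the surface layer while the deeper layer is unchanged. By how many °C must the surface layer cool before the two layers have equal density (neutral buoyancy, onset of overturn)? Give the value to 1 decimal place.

12.2 °C

Neutral buoyancy requires Δρ = 0, i.e. −α(T_deep − T_surf′) + β(S_deep − S_surf) = 0.
T_surf′ = T_deep − (β/α)·ΔS = 11.7 − (7 × 10⁻⁴/1.4 × 10⁻⁴)·(+0.34) = 10.000 °C.
Cooling required: 22.2 − (10.000) = 12.200 °C.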